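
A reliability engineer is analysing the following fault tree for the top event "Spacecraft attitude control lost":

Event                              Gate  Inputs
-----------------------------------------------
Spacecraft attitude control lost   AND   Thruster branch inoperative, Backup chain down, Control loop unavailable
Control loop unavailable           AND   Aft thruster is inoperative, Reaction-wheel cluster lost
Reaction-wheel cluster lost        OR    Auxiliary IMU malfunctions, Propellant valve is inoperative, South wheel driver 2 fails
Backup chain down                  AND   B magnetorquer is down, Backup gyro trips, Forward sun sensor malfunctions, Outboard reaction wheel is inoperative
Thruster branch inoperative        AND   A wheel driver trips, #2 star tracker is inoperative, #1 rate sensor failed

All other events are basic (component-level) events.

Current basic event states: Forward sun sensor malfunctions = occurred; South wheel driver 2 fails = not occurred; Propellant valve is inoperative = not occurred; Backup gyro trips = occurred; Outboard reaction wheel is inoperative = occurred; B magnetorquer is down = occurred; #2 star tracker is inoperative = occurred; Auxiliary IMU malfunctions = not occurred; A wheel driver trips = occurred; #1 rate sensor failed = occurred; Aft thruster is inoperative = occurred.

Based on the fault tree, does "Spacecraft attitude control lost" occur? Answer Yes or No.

Thruster branch inoperative [AND]: A wheel driver trips=occurs, #2 star tracker is inoperative=occurs, #1 rate sensor failed=occurs → all inputs occur → occurs.
Backup chain down [AND]: B magnetorquer is down=occurs, Backup gyro trips=occurs, Forward sun sensor malfunctions=occurs, Outboard reaction wheel is inoperative=occurs → all inputs occur → occurs.
Reaction-wheel cluster lost [OR]: Auxiliary IMU malfunctions=not, Propellant valve is inoperative=not, South wheel driver 2 fails=not → no input occurs → does not occur.
Control loop unavailable [AND]: Aft thruster is inoperative=occurs, Reaction-wheel cluster lost=not → not all inputs occur → does not occur.
Spacecraft attitude control lost [AND]: Thruster branch inoperative=occurs, Backup chain down=occurs, Control loop unavailable=not → not all inputs occur → does not occur.

No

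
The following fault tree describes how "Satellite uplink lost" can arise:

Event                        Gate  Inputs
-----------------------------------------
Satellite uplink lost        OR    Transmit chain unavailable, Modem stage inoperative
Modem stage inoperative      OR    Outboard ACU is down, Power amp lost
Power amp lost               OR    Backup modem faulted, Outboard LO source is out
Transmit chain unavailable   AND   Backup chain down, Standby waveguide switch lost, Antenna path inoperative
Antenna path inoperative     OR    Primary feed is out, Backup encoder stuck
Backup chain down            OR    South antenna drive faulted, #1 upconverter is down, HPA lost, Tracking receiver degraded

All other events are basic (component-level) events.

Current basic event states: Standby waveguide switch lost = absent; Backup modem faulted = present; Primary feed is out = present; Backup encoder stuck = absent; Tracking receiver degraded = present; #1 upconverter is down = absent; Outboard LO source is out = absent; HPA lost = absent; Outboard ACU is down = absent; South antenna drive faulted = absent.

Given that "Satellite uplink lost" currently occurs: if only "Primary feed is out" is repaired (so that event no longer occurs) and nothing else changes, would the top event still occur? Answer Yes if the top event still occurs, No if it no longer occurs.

Counterfactual: set "Primary feed is out" to not occurred.
Backup chain down [OR]: South antenna drive faulted=not, #1 upconverter is down=not, HPA lost=not, Tracking receiver degraded=occurs → at least one input occurs → occurs.
Antenna path inoperative [OR]: Primary feed is out=not, Backup encoder stuck=not → no input occurs → does not occur.
Transmit chain unavailable [AND]: Backup chain down=occurs, Standby waveguide switch lost=not, Antenna path inoperative=not → not all inputs occur → does not occur.
Power amp lost [OR]: Backup modem faulted=occurs, Outboard LO source is out=not → at least one input occurs → occurs.
Modem stage inoperative [OR]: Outboard ACU is down=not, Power amp lost=occurs → at least one input occurs → occurs.
Satellite uplink lost [OR]: Transmit chain unavailable=not, Modem stage inoperative=occurs → at least one input occurs → occurs.

Yes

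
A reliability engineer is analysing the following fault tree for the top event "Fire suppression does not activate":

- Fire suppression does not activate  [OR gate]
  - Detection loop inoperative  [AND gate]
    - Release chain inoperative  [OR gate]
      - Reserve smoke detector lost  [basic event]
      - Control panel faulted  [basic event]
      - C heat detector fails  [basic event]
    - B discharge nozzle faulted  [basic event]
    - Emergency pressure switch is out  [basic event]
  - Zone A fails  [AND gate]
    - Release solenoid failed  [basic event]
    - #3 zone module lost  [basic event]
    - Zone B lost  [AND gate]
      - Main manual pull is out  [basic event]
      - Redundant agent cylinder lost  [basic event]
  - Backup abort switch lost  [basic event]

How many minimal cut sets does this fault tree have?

5

Release chain inoperative [OR]: union of children's cut sets → 3 cut set(s).
Detection loop inoperative [AND]: one cut set from each child combined → 3 × 1 × 1 = 3 cut set(s).
Zone B lost [AND]: one cut set from each child combined → 1 × 1 = 1 cut set(s).
Zone A fails [AND]: one cut set from each child combined → 1 × 1 × 1 = 1 cut set(s).
Fire suppression does not activate [OR]: union of children's cut sets → 5 cut set(s).
Minimal cut sets: {B discharge nozzle faulted, Emergency pressure switch is out, Reserve smoke detector lost}; {B discharge nozzle faulted, Control panel faulted, Emergency pressure switch is out}; {B discharge nozzle faulted, C heat detector fails, Emergency pressure switch is out}; {#3 zone module lost, Main manual pull is out, Redundant agent cylinder lost, Release solenoid failed}; {Backup abort switch lost}.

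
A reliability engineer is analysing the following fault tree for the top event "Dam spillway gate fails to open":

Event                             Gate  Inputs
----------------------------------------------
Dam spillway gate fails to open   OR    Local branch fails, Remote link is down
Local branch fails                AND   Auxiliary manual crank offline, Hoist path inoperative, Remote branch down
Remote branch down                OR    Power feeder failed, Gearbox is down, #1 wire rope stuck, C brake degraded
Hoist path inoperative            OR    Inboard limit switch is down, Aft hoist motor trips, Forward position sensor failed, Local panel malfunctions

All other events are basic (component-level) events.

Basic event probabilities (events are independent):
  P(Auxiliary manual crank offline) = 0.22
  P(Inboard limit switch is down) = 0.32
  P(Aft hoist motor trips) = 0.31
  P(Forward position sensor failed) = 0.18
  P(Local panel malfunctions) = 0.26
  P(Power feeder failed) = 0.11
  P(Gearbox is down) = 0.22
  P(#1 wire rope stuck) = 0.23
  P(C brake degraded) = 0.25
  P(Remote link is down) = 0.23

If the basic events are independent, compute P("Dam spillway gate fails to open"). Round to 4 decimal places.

P(Hoist path inoperative) [OR] = 1 − (1−0.32) × (1−0.31) × (1−0.18) × (1−0.26) = 0.715289
P(Remote branch down) [OR] = 1 − (1−0.11) × (1−0.22) × (1−0.23) × (1−0.25) = 0.599100
P(Local branch fails) [AND] = 0.22 × 0.715289 × 0.599100 = 0.094277
P(Dam spillway gate fails to open) [OR] = 1 − (1−0.094277) × (1−0.23) = 0.302593
Rounded to 4 decimal places: P(Dam spillway gate fails to open) ≈ 0.3026.

0.3026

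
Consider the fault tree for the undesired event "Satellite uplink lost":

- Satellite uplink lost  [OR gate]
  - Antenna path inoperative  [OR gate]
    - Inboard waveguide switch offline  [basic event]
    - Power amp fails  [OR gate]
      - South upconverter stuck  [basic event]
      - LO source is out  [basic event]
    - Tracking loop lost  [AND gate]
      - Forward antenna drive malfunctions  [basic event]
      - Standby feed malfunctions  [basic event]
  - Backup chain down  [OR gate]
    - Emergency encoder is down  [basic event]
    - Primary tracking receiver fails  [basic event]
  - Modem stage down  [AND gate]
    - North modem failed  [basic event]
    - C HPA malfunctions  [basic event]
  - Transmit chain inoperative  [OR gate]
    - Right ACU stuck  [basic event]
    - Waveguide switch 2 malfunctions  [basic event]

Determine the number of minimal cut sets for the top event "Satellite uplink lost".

Power amp fails [OR]: union of children's cut sets → 2 cut set(s).
Tracking loop lost [AND]: one cut set from each child combined → 1 × 1 = 1 cut set(s).
Antenna path inoperative [OR]: union of children's cut sets → 4 cut set(s).
Backup chain down [OR]: union of children's cut sets → 2 cut set(s).
Modem stage down [AND]: one cut set from each child combined → 1 × 1 = 1 cut set(s).
Transmit chain inoperative [OR]: union of children's cut sets → 2 cut set(s).
Satellite uplink lost [OR]: union of children's cut sets → 9 cut set(s).
Minimal cut sets: {Inboard waveguide switch offline}; {South upconverter stuck}; {LO source is out}; {Forward antenna drive malfunctions, Standby feed malfunctions}; {Emergency encoder is down}; {Primary tracking receiver fails}; {C HPA malfunctions, North modem failed}; {Right ACU stuck}; {Waveguide switch 2 malfunctions}.

9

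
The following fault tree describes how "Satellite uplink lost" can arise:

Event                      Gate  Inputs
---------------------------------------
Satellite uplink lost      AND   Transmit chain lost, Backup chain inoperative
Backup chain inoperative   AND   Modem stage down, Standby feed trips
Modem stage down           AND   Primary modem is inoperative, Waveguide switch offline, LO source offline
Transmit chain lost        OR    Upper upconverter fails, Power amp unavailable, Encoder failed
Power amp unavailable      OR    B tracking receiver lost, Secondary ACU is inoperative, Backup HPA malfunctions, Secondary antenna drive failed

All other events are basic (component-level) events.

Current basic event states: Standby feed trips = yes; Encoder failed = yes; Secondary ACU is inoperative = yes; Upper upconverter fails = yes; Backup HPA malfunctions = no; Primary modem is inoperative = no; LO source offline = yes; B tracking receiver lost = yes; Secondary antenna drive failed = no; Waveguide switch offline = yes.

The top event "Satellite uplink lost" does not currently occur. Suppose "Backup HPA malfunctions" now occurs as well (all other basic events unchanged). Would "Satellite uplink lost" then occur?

No

Counterfactual: set "Backup HPA malfunctions" to occurred.
Power amp unavailable [OR]: B tracking receiver lost=occurs, Secondary ACU is inoperative=occurs, Backup HPA malfunctions=occurs, Secondary antenna drive failed=not → at least one input occurs → occurs.
Transmit chain lost [OR]: Upper upconverter fails=occurs, Power amp unavailable=occurs, Encoder failed=occurs → at least one input occurs → occurs.
Modem stage down [AND]: Primary modem is inoperative=not, Waveguide switch offline=occurs, LO source offline=occurs → not all inputs occur → does not occur.
Backup chain inoperative [AND]: Modem stage down=not, Standby feed trips=occurs → not all inputs occur → does not occur.
Satellite uplink lost [AND]: Transmit chain lost=occurs, Backup chain inoperative=not → not all inputs occur → does not occur.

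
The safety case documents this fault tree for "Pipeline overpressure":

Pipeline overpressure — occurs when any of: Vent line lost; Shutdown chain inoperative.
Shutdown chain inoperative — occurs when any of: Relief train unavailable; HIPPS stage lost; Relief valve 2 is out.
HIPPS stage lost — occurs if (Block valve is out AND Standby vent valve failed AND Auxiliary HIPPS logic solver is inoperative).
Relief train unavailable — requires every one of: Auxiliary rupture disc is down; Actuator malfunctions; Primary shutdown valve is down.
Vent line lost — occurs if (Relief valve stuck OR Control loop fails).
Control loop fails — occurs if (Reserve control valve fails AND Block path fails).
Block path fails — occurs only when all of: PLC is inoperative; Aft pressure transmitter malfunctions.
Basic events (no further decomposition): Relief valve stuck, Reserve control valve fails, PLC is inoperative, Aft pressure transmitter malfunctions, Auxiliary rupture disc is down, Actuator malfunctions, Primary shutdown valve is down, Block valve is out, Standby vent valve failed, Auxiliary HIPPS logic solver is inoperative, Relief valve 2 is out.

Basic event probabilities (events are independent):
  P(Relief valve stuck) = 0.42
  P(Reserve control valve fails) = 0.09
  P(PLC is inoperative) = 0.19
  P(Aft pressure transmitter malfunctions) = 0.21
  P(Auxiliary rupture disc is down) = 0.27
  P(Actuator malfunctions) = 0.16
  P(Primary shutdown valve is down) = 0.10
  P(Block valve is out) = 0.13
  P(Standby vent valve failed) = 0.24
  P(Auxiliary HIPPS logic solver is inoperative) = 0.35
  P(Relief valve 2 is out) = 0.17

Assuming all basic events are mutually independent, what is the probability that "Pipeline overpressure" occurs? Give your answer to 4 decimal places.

0.5276

P(Block path fails) [AND] = 0.19 × 0.21 = 0.039900
P(Control loop fails) [AND] = 0.09 × 0.039900 = 0.003591
P(Vent line lost) [OR] = 1 − (1−0.42) × (1−0.003591) = 0.422083
P(Relief train unavailable) [AND] = 0.27 × 0.16 × 0.10 = 0.004320
P(HIPPS stage lost) [AND] = 0.13 × 0.24 × 0.35 = 0.010920
P(Shutdown chain inoperative) [OR] = 1 − (1−0.004320) × (1−0.010920) × (1−0.17) = 0.182610
P(Pipeline overpressure) [OR] = 1 − (1−0.422083) × (1−0.182610) = 0.527616
Rounded to 4 decimal places: P(Pipeline overpressure) ≈ 0.5276.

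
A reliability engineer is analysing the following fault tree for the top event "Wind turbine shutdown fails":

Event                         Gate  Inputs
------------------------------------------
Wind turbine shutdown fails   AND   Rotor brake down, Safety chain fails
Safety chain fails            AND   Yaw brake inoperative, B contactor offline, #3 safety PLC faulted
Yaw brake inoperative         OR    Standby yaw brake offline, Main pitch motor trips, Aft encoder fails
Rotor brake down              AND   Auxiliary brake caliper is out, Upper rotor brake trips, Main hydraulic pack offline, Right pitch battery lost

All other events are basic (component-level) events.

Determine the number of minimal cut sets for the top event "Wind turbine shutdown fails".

3

Rotor brake down [AND]: one cut set from each child combined → 1 × 1 × 1 × 1 = 1 cut set(s).
Yaw brake inoperative [OR]: union of children's cut sets → 3 cut set(s).
Safety chain fails [AND]: one cut set from each child combined → 3 × 1 × 1 = 3 cut set(s).
Wind turbine shutdown fails [AND]: one cut set from each child combined → 1 × 3 = 3 cut set(s).
Minimal cut sets: {#3 safety PLC faulted, Auxiliary brake caliper is out, B contactor offline, Main hydraulic pack offline, Right pitch battery lost, Standby yaw brake offline, Upper rotor brake trips}; {#3 safety PLC faulted, Auxiliary brake caliper is out, B contactor offline, Main hydraulic pack offline, Main pitch motor trips, Right pitch battery lost, Upper rotor brake trips}; {#3 safety PLC faulted, Aft encoder fails, Auxiliary brake caliper is out, B contactor offline, Main hydraulic pack offline, Right pitch battery lost, Upper rotor brake trips}.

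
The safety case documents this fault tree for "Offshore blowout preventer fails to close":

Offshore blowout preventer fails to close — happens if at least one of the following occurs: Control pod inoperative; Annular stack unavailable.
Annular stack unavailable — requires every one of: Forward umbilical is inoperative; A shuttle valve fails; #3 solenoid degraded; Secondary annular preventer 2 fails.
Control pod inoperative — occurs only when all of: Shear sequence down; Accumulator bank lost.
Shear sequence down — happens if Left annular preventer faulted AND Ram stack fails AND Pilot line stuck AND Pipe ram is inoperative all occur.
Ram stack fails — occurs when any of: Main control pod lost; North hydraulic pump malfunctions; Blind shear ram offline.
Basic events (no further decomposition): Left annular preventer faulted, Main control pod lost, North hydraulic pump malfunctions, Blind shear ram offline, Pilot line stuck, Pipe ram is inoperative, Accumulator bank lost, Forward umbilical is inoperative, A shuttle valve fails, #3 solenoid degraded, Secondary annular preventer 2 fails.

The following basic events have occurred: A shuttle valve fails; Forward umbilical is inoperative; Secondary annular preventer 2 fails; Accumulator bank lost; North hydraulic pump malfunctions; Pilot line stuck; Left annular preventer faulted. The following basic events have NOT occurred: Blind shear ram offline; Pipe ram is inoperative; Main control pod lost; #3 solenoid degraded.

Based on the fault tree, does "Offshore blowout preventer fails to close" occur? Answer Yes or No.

No

Ram stack fails [OR]: Main control pod lost=not, North hydraulic pump malfunctions=occurs, Blind shear ram offline=not → at least one input occurs → occurs.
Shear sequence down [AND]: Left annular preventer faulted=occurs, Ram stack fails=occurs, Pilot line stuck=occurs, Pipe ram is inoperative=not → not all inputs occur → does not occur.
Control pod inoperative [AND]: Shear sequence down=not, Accumulator bank lost=occurs → not all inputs occur → does not occur.
Annular stack unavailable [AND]: Forward umbilical is inoperative=occurs, A shuttle valve fails=occurs, #3 solenoid degraded=not, Secondary annular preventer 2 fails=occurs → not all inputs occur → does not occur.
Offshore blowout preventer fails to close [OR]: Control pod inoperative=not, Annular stack unavailable=not → no input occurs → does not occur.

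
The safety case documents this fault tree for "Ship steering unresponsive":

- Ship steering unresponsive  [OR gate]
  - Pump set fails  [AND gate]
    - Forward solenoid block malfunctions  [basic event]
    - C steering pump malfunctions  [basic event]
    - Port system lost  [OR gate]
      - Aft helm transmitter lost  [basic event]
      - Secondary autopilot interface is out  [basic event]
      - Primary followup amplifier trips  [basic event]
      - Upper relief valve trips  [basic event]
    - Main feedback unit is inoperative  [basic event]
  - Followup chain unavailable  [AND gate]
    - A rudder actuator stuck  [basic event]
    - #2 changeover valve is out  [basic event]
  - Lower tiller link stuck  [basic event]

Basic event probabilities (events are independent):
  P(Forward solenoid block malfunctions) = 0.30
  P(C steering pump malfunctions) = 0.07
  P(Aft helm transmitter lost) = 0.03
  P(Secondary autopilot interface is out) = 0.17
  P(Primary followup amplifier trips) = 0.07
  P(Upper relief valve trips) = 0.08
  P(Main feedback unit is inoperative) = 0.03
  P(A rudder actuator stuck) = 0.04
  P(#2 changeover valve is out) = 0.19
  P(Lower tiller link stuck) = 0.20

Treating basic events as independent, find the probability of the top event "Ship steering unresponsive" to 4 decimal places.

P(Port system lost) [OR] = 1 − (1−0.03) × (1−0.17) × (1−0.07) × (1−0.08) = 0.311156
P(Pump set fails) [AND] = 0.30 × 0.07 × 0.311156 × 0.03 = 0.000196
P(Followup chain unavailable) [AND] = 0.04 × 0.19 = 0.007600
P(Ship steering unresponsive) [OR] = 1 − (1−0.000196) × (1−0.007600) × (1−0.20) = 0.206236
Rounded to 4 decimal places: P(Ship steering unresponsive) ≈ 0.2062.

0.2062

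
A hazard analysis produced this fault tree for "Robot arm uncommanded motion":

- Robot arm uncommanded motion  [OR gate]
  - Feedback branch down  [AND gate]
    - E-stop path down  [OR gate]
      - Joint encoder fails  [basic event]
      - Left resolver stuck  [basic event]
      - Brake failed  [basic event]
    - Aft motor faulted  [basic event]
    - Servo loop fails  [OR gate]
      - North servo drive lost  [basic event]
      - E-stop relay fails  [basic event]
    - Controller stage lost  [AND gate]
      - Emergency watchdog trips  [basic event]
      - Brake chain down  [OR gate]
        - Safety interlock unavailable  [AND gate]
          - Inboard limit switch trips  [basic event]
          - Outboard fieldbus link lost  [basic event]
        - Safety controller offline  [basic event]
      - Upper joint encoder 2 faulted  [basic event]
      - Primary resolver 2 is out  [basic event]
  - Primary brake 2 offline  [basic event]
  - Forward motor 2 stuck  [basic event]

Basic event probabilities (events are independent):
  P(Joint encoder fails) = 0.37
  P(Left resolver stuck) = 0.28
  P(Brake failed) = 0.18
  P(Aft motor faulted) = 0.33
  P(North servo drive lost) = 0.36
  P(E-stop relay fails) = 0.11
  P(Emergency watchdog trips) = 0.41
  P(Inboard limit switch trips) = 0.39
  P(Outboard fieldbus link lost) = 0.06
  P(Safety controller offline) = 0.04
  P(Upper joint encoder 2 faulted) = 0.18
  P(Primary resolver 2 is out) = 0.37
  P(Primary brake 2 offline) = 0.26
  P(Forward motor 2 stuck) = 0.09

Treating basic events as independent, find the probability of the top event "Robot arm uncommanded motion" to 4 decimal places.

0.3267

P(E-stop path down) [OR] = 1 − (1−0.37) × (1−0.28) × (1−0.18) = 0.628048
P(Servo loop fails) [OR] = 1 − (1−0.36) × (1−0.11) = 0.430400
P(Safety interlock unavailable) [AND] = 0.39 × 0.06 = 0.023400
P(Brake chain down) [OR] = 1 − (1−0.023400) × (1−0.04) = 0.062464
P(Controller stage lost) [AND] = 0.41 × 0.062464 × 0.18 × 0.37 = 0.001706
P(Feedback branch down) [AND] = 0.628048 × 0.33 × 0.430400 × 0.001706 = 0.000152
P(Robot arm uncommanded motion) [OR] = 1 − (1−0.000152) × (1−0.26) × (1−0.09) = 0.326702
Rounded to 4 decimal places: P(Robot arm uncommanded motion) ≈ 0.3267.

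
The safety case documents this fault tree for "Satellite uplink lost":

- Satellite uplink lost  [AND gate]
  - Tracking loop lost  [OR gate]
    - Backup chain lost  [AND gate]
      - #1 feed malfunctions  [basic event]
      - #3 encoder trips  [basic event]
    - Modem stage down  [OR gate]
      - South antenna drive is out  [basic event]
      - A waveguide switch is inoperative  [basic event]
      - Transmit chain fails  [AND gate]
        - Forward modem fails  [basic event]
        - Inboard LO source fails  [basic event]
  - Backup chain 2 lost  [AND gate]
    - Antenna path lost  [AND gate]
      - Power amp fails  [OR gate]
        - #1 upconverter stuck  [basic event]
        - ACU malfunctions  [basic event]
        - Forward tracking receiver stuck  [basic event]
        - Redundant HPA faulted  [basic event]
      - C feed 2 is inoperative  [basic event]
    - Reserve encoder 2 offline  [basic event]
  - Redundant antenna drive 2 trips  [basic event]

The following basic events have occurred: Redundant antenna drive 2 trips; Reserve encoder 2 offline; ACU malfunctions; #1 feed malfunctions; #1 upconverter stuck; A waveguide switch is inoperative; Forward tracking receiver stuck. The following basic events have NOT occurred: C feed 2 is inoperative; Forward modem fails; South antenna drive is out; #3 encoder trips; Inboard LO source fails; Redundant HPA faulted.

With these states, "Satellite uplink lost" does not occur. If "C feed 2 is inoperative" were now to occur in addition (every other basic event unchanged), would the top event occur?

Counterfactual: set "C feed 2 is inoperative" to occurred.
Backup chain lost [AND]: #1 feed malfunctions=occurs, #3 encoder trips=not → not all inputs occur → does not occur.
Transmit chain fails [AND]: Forward modem fails=not, Inboard LO source fails=not → not all inputs occur → does not occur.
Modem stage down [OR]: South antenna drive is out=not, A waveguide switch is inoperative=occurs, Transmit chain fails=not → at least one input occurs → occurs.
Tracking loop lost [OR]: Backup chain lost=not, Modem stage down=occurs → at least one input occurs → occurs.
Power amp fails [OR]: #1 upconverter stuck=occurs, ACU malfunctions=occurs, Forward tracking receiver stuck=occurs, Redundant HPA faulted=not → at least one input occurs → occurs.
Antenna path lost [AND]: Power amp fails=occurs, C feed 2 is inoperative=occurs → all inputs occur → occurs.
Backup chain 2 lost [AND]: Antenna path lost=occurs, Reserve encoder 2 offline=occurs → all inputs occur → occurs.
Satellite uplink lost [AND]: Tracking loop lost=occurs, Backup chain 2 lost=occurs, Redundant antenna drive 2 trips=occurs → all inputs occur → occurs.

Yes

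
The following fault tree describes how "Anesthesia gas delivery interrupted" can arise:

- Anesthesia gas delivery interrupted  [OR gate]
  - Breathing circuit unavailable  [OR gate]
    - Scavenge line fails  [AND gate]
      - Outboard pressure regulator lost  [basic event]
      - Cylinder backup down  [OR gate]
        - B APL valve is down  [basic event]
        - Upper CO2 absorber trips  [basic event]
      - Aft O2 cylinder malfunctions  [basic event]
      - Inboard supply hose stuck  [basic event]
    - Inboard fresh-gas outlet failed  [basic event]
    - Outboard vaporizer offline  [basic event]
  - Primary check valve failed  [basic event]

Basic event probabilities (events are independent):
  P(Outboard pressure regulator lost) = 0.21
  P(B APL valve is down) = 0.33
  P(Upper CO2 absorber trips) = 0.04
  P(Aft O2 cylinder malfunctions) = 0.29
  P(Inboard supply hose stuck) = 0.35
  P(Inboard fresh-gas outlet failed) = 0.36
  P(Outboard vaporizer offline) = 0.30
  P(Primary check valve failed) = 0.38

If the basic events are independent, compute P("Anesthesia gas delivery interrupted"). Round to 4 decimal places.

0.7244

P(Cylinder backup down) [OR] = 1 − (1−0.33) × (1−0.04) = 0.356800
P(Scavenge line fails) [AND] = 0.21 × 0.356800 × 0.29 × 0.35 = 0.007605
P(Breathing circuit unavailable) [OR] = 1 − (1−0.007605) × (1−0.36) × (1−0.30) = 0.555407
P(Anesthesia gas delivery interrupted) [OR] = 1 − (1−0.555407) × (1−0.38) = 0.724352
Rounded to 4 decimal places: P(Anesthesia gas delivery interrupted) ≈ 0.7244.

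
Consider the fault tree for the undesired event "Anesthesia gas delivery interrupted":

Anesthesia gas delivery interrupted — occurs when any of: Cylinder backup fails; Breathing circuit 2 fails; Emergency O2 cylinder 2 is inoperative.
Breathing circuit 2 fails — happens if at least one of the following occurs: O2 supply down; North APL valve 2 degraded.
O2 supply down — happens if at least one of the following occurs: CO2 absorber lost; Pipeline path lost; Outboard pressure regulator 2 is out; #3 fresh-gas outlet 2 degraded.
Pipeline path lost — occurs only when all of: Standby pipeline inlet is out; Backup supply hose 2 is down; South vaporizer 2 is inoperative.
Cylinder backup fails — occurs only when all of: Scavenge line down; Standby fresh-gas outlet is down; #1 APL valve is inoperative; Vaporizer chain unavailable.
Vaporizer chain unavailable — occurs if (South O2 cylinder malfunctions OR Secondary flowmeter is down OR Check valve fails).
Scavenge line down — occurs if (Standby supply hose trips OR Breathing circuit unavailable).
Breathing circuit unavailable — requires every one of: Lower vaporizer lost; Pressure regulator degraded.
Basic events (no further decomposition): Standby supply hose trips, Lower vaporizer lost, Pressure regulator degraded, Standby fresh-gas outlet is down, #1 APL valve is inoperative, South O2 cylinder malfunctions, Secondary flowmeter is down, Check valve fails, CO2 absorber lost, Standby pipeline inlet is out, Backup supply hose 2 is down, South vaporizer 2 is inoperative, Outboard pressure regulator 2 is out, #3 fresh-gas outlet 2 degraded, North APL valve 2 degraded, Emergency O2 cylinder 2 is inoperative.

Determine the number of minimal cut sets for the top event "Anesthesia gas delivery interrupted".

12

Breathing circuit unavailable [AND]: one cut set from each child combined → 1 × 1 = 1 cut set(s).
Scavenge line down [OR]: union of children's cut sets → 2 cut set(s).
Vaporizer chain unavailable [OR]: union of children's cut sets → 3 cut set(s).
Cylinder backup fails [AND]: one cut set from each child combined → 2 × 1 × 1 × 3 = 6 cut set(s).
Pipeline path lost [AND]: one cut set from each child combined → 1 × 1 × 1 = 1 cut set(s).
O2 supply down [OR]: union of children's cut sets → 4 cut set(s).
Breathing circuit 2 fails [OR]: union of children's cut sets → 5 cut set(s).
Anesthesia gas delivery interrupted [OR]: union of children's cut sets → 12 cut set(s).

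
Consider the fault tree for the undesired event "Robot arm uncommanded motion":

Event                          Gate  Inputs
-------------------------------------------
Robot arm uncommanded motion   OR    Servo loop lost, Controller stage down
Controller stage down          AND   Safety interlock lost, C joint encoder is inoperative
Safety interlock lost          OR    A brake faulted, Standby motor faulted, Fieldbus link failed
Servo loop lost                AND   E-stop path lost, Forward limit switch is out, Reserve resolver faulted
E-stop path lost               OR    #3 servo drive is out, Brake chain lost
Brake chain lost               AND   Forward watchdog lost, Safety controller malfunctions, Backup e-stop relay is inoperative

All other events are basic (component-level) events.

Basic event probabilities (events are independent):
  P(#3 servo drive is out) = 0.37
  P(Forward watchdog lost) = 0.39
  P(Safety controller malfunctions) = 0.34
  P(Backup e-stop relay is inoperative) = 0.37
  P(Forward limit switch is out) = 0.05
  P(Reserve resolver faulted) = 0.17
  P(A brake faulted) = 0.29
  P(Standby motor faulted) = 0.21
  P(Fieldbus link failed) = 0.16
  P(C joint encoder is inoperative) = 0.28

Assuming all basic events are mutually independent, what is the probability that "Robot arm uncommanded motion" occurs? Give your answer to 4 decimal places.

P(Brake chain lost) [AND] = 0.39 × 0.34 × 0.37 = 0.049062
P(E-stop path lost) [OR] = 1 − (1−0.37) × (1−0.049062) = 0.400909
P(Servo loop lost) [AND] = 0.400909 × 0.05 × 0.17 = 0.003408
P(Safety interlock lost) [OR] = 1 − (1−0.29) × (1−0.21) × (1−0.16) = 0.528844
P(Controller stage down) [AND] = 0.528844 × 0.28 = 0.148076
P(Robot arm uncommanded motion) [OR] = 1 − (1−0.003408) × (1−0.148076) = 0.150979
Rounded to 4 decimal places: P(Robot arm uncommanded motion) ≈ 0.1510.

0.1510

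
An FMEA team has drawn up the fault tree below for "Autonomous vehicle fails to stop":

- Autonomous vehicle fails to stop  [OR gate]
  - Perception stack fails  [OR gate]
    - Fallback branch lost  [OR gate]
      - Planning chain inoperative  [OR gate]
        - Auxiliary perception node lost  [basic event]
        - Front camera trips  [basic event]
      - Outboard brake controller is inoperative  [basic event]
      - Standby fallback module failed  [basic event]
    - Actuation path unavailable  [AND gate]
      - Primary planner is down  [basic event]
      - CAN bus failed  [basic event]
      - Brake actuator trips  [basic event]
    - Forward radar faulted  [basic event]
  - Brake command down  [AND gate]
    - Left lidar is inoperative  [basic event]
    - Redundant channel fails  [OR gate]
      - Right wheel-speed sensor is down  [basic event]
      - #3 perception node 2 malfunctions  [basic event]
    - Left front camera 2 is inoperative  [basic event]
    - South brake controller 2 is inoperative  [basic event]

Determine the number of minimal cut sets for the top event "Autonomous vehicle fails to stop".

Planning chain inoperative [OR]: union of children's cut sets → 2 cut set(s).
Fallback branch lost [OR]: union of children's cut sets → 4 cut set(s).
Actuation path unavailable [AND]: one cut set from each child combined → 1 × 1 × 1 = 1 cut set(s).
Perception stack fails [OR]: union of children's cut sets → 6 cut set(s).
Redundant channel fails [OR]: union of children's cut sets → 2 cut set(s).
Brake command down [AND]: one cut set from each child combined → 1 × 2 × 1 × 1 = 2 cut set(s).
Autonomous vehicle fails to stop [OR]: union of children's cut sets → 8 cut set(s).
Minimal cut sets: {Auxiliary perception node lost}; {Front camera trips}; {Outboard brake controller is inoperative}; {Standby fallback module failed}; {Brake actuator trips, CAN bus failed, Primary planner is down}; {Forward radar faulted}; {Left front camera 2 is inoperative, Left lidar is inoperative, Right wheel-speed sensor is down, South brake controller 2 is inoperative}; {#3 perception node 2 malfunctions, Left front camera 2 is inoperative, Left lidar is inoperative, South brake controller 2 is inoperative}.

8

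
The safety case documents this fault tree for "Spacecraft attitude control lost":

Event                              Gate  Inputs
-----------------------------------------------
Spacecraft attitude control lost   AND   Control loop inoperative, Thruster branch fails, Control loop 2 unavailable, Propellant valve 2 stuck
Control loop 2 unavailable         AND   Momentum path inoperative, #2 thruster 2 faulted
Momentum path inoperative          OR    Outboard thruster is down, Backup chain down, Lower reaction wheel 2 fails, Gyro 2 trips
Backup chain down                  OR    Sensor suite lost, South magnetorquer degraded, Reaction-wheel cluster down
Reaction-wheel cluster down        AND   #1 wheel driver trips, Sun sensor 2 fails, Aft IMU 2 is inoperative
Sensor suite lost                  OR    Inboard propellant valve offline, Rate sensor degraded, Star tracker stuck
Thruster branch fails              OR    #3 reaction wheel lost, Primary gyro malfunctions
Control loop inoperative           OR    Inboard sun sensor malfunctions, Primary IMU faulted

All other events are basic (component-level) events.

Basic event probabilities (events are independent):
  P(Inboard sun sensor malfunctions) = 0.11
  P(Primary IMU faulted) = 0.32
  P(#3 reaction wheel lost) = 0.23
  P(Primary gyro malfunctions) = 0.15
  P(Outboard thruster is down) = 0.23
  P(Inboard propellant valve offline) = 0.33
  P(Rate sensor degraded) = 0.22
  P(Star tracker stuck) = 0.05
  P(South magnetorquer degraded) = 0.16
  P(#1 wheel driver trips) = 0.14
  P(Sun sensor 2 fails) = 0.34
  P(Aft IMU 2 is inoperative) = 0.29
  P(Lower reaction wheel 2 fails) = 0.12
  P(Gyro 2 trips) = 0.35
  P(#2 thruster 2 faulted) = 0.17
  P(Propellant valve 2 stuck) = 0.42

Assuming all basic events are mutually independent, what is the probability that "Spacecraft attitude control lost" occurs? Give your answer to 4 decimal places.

P(Control loop inoperative) [OR] = 1 − (1−0.11) × (1−0.32) = 0.394800
P(Thruster branch fails) [OR] = 1 − (1−0.23) × (1−0.15) = 0.345500
P(Sensor suite lost) [OR] = 1 − (1−0.33) × (1−0.22) × (1−0.05) = 0.503530
P(Reaction-wheel cluster down) [AND] = 0.14 × 0.34 × 0.29 = 0.013804
P(Backup chain down) [OR] = 1 − (1−0.503530) × (1−0.16) × (1−0.013804) = 0.588722
P(Momentum path inoperative) [OR] = 1 − (1−0.23) × (1−0.588722) × (1−0.12) × (1−0.35) = 0.818857
P(Control loop 2 unavailable) [AND] = 0.818857 × 0.17 = 0.139206
P(Spacecraft attitude control lost) [AND] = 0.394800 × 0.345500 × 0.139206 × 0.42 = 0.007975
Rounded to 4 decimal places: P(Spacecraft attitude control lost) ≈ 0.0080.

0.0080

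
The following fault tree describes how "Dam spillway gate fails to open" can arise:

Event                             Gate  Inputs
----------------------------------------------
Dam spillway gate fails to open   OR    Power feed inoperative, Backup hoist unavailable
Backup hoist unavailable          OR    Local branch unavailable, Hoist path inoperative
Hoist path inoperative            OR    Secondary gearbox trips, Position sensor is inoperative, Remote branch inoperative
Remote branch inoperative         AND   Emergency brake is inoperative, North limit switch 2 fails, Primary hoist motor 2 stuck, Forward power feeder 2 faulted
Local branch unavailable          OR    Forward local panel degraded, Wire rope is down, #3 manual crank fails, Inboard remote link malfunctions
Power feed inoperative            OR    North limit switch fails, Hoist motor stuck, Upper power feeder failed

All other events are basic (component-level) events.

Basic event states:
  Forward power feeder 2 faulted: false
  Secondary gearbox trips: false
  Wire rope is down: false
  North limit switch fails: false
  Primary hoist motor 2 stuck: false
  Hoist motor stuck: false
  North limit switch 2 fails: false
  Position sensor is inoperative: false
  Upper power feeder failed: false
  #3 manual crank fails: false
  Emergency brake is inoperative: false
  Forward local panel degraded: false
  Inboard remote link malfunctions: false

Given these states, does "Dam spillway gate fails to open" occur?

No

Power feed inoperative [OR]: North limit switch fails=not, Hoist motor stuck=not, Upper power feeder failed=not → no input occurs → does not occur.
Local branch unavailable [OR]: Forward local panel degraded=not, Wire rope is down=not, #3 manual crank fails=not, Inboard remote link malfunctions=not → no input occurs → does not occur.
Remote branch inoperative [AND]: Emergency brake is inoperative=not, North limit switch 2 fails=not, Primary hoist motor 2 stuck=not, Forward power feeder 2 faulted=not → not all inputs occur → does not occur.
Hoist path inoperative [OR]: Secondary gearbox trips=not, Position sensor is inoperative=not, Remote branch inoperative=not → no input occurs → does not occur.
Backup hoist unavailable [OR]: Local branch unavailable=not, Hoist path inoperative=not → no input occurs → does not occur.
Dam spillway gate fails to open [OR]: Power feed inoperative=not, Backup hoist unavailable=not → no input occurs → does not occur.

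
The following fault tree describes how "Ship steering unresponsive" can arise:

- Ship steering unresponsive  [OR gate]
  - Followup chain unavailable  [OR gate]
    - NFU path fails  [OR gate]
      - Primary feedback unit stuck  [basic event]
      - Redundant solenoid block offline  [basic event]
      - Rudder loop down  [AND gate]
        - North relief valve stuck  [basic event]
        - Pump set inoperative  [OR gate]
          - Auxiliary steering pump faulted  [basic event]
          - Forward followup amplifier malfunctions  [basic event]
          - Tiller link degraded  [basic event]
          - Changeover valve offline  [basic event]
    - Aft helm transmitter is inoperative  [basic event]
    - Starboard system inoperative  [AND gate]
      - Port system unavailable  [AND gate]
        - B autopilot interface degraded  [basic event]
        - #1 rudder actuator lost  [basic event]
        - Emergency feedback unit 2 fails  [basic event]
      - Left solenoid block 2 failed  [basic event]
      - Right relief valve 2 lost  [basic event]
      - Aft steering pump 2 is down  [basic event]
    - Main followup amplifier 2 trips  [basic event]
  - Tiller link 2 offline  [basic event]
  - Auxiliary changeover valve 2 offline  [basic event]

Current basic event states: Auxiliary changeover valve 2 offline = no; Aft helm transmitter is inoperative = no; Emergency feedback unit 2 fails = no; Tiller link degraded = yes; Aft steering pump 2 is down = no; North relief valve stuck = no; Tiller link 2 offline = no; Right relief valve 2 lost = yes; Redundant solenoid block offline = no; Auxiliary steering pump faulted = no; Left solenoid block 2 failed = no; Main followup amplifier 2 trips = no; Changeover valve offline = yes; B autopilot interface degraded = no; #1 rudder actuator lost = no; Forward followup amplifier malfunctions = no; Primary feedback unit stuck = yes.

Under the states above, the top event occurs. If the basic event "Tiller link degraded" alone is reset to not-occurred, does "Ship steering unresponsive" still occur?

Counterfactual: set "Tiller link degraded" to not occurred.
Pump set inoperative [OR]: Auxiliary steering pump faulted=not, Forward followup amplifier malfunctions=not, Tiller link degraded=not, Changeover valve offline=occurs → at least one input occurs → occurs.
Rudder loop down [AND]: North relief valve stuck=not, Pump set inoperative=occurs → not all inputs occur → does not occur.
NFU path fails [OR]: Primary feedback unit stuck=occurs, Redundant solenoid block offline=not, Rudder loop down=not → at least one input occurs → occurs.
Port system unavailable [AND]: B autopilot interface degraded=not, #1 rudder actuator lost=not, Emergency feedback unit 2 fails=not → not all inputs occur → does not occur.
Starboard system inoperative [AND]: Port system unavailable=not, Left solenoid block 2 failed=not, Right relief valve 2 lost=occurs, Aft steering pump 2 is down=not → not all inputs occur → does not occur.
Followup chain unavailable [OR]: NFU path fails=occurs, Aft helm transmitter is inoperative=not, Starboard system inoperative=not, Main followup amplifier 2 trips=not → at least one input occurs → occurs.
Ship steering unresponsive [OR]: Followup chain unavailable=occurs, Tiller link 2 offline=not, Auxiliary changeover valve 2 offline=not → at least one input occurs → occurs.

Yes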